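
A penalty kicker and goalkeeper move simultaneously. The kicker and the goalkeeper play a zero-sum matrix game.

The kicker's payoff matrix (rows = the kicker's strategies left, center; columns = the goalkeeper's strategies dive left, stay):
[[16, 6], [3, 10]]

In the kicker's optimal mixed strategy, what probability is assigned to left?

7/17

Row minima are 6 and 3, so the kicker's maximin is 6; column maxima are 16 and 10, so the goalkeeper's minimax is 10. These differ, so the equilibrium is in mixed strategies.
Let the kicker play left with probability p. The goalkeeper is indifferent when 16p + 3(1−p) = 6p + 10(1−p), giving p = 7/17.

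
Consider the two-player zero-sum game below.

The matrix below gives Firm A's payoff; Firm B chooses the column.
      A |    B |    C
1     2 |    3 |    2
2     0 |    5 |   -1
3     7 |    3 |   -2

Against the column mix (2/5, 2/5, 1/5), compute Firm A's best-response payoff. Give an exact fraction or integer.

18/5

1: (2)·(2/5) + (3)·(2/5) + (2)·(1/5) = 12/5.
2: (0)·(2/5) + (5)·(2/5) + (-1)·(1/5) = 9/5.
3: (7)·(2/5) + (3)·(2/5) + (-2)·(1/5) = 18/5.
The best pure response is 3 with expected payoff 18/5.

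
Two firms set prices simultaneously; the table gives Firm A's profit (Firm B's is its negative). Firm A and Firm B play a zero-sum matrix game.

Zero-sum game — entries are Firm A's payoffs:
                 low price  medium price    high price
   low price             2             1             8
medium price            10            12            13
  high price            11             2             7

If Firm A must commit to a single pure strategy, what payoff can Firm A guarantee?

10

The worst-case payoff for each row is low price: 1, medium price: 10, high price: 2.
The best of these is 10.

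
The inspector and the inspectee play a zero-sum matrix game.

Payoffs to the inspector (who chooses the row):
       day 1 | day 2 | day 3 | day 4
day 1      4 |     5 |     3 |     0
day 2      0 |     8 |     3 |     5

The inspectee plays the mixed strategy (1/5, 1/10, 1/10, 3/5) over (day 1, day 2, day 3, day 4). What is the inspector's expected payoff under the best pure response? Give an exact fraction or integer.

41/10

day 1: (4)·(1/5) + (5)·(1/10) + (3)·(1/10) + (0)·(3/5) = 8/5.
day 2: (0)·(1/5) + (8)·(1/10) + (3)·(1/10) + (5)·(3/5) = 41/10.
The best pure response is day 2 with expected payoff 41/10.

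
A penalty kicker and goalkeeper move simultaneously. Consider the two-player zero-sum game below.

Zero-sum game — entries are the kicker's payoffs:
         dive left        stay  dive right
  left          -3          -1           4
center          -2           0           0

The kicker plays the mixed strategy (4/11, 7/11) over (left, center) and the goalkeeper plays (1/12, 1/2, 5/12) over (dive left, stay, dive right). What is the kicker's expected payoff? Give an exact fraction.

5/22

Against (1/12, 1/2, 5/12), each row's expected payoff is left: 11/12; center: -1/6.
Taking the (4/11, 7/11)-weighted average: (4/11)·(11/12) + (7/11)·(-1/6) = 5/22.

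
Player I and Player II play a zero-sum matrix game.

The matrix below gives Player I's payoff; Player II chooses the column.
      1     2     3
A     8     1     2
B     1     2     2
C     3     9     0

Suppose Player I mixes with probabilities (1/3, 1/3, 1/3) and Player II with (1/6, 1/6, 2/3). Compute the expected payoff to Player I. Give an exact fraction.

20/9

Against (1/6, 1/6, 2/3), each row's expected payoff is A: 17/6; B: 11/6; C: 2.
Taking the (1/3, 1/3, 1/3)-weighted average: (1/3)·(17/6) + (1/3)·(11/6) + (1/3)·(2) = 20/9.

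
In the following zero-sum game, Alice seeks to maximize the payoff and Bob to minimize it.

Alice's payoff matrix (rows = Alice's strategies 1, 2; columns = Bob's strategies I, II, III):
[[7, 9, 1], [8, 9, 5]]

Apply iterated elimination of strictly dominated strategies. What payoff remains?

Column I is strictly dominated by III for Bob (1<7, 5<8); eliminate I.
Column II is strictly dominated by III for Bob (1<9, 5<9); eliminate II.
Row 1 is strictly dominated by row 2 (5>1); eliminate 1.
Only (2, III) remains, with payoff 5.

5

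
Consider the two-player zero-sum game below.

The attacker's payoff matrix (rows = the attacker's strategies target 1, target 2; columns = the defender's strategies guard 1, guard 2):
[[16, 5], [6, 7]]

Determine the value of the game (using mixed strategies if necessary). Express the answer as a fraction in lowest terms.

Row minima are 5 and 6, so the attacker's maximin is 6; column maxima are 16 and 7, so the defender's minimax is 7. These differ, so the equilibrium is in mixed strategies.
Let the attacker play target 1 with probability p. The defender is indifferent when 16p + 6(1−p) = 5p + 7(1−p), giving p = 1/12.
Let the defender play guard 1 with probability q. The attacker is indifferent when 16q + 5(1−q) = 6q + 7(1−q), giving q = 1/6.
The value is 16·(1/6) + (5)·(5/6) = 41/6.

41/6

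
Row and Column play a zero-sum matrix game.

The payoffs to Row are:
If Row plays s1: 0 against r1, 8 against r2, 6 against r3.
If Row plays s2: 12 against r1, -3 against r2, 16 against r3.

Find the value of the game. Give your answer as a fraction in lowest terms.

Column r3 is strictly dominated by r1 for Column (it gives Row more in every row).
The remaining 2×2 game on (s1, s2) × (r1, r2) has no saddle point. Let Row play s1 with probability p; indifference gives 12(1−p) = 8p − 3(1−p), so p = 15/23.
Similarly Column's optimal q on r1 is 11/23, and the value is 0·(11/23) + (8)·(12/23) = 96/23.

96/23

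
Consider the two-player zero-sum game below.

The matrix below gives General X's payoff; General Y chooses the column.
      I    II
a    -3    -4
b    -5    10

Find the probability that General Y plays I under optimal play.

7/8

Row minima are -4 and -5, so General X's maximin is -4; column maxima are -3 and 10, so General Y's minimax is -3. These differ, so the equilibrium is in mixed strategies.
Let General Y play I with probability q. General X is indifferent when −3q − 4(1−q) = −5q + 10(1−q), giving q = 7/8.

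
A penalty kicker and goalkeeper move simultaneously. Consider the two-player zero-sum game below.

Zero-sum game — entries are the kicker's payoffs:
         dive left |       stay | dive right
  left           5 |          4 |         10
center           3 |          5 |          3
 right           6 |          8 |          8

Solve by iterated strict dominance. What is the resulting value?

6

Row center is strictly dominated by row right (6>3, 8>5, 8>3); eliminate center.
Column dive right is strictly dominated by dive left for the goalkeeper (5<10, 6<8); eliminate dive right.
Row left is strictly dominated by row right (6>5, 8>4); eliminate left.
Column stay is strictly dominated by dive left for the goalkeeper (6<8); eliminate stay.
Only (right, dive left) remains, with payoff 6.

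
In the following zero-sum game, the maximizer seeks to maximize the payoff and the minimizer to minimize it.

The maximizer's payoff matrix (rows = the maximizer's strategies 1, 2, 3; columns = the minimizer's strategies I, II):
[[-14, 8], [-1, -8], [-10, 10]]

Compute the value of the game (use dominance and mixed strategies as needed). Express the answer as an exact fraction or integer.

-10/3

Row 1 is strictly dominated by row 3, so the maximizer never plays it.
The remaining 2×2 game on (2, 3) × (I, II) has no saddle point. Let the maximizer play 2 with probability p; indifference gives −p − 10(1−p) = −8p + 10(1−p), so p = 20/27.
Similarly the minimizer's optimal q on I is 2/3, and the value is -1·(2/3) + (-8)·(1/3) = -10/3.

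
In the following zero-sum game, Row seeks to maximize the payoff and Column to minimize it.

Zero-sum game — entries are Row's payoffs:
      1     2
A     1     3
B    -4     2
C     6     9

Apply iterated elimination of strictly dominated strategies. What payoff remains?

6

Row A is strictly dominated by row C (6>1, 9>3); eliminate A.
Column 2 is strictly dominated by 1 for Column (-4<2, 6<9); eliminate 2.
Row B is strictly dominated by row C (6>-4); eliminate B.
Only (C, 1) remains, with payoff 6.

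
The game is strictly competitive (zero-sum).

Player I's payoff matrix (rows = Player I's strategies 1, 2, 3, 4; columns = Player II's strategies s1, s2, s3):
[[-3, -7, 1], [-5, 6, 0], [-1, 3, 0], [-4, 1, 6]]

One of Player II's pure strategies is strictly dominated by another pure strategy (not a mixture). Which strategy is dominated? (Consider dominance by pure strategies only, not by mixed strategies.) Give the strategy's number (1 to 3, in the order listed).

3

Player II prefers columns that give Player I less. Compare s3 with s1: -3 < 1, -5 < 0, -1 < 0, -4 < 6.
So s1 strictly dominates s3 for Player II; s3 is strictly dominated.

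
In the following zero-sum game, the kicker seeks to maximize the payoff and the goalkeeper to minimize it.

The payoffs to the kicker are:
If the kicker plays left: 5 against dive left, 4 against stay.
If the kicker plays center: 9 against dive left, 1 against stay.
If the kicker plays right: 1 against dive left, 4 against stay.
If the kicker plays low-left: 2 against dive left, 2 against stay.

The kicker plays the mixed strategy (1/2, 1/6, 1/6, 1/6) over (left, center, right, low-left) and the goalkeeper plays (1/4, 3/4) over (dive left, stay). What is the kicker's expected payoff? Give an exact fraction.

Against (1/4, 3/4), each row's expected payoff is left: 17/4; center: 3; right: 13/4; low-left: 2.
Taking the (1/2, 1/6, 1/6, 1/6)-weighted average: (1/2)·(17/4) + (1/6)·(3) + (1/6)·(13/4) + (1/6)·(2) = 7/2.

7/2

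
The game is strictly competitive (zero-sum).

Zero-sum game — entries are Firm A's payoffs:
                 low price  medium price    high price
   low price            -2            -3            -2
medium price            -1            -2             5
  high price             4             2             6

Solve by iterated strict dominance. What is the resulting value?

2

Column high price is strictly dominated by medium price for Firm B (-3<-2, -2<5, 2<6); eliminate high price.
Row low price is strictly dominated by row medium price (-1>-2, -2>-3); eliminate low price.
Row medium price is strictly dominated by row high price (4>-1, 2>-2); eliminate medium price.
Column low price is strictly dominated by medium price for Firm B (2<4); eliminate low price.
Only (high price, medium price) remains, with payoff 2.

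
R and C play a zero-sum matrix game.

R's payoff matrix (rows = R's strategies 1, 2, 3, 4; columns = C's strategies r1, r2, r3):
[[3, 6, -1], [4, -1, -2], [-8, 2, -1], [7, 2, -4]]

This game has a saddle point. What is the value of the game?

-1

Row minima: -1, -2, -8, -4 → R's maximin is -1.
Column maxima: 7, 6, -1 → C's minimax is -1.
They coincide at (1, r3), so the value is -1.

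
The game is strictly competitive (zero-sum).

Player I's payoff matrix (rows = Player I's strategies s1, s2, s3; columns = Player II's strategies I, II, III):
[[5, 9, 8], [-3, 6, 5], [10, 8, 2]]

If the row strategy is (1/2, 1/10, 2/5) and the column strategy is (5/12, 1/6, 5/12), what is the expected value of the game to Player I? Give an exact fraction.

Against (5/12, 1/6, 5/12), each row's expected payoff is s1: 83/12; s2: 11/6; s3: 19/3.
Taking the (1/2, 1/10, 2/5)-weighted average: (1/2)·(83/12) + (1/10)·(11/6) + (2/5)·(19/3) = 247/40.

247/40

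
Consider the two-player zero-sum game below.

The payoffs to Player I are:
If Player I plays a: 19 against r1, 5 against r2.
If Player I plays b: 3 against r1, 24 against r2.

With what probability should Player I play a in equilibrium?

3/5

Row minima are 5 and 3, so Player I's maximin is 5; column maxima are 19 and 24, so Player II's minimax is 19. These differ, so the equilibrium is in mixed strategies.
Let Player I play a with probability p. Player II is indifferent when 19p + 3(1−p) = 5p + 24(1−p), giving p = 3/5.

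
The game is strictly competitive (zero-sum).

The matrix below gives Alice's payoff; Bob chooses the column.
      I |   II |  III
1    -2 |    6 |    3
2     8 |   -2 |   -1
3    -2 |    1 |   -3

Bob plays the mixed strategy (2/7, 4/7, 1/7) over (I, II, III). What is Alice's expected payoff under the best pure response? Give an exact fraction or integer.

23/7

1: (-2)·(2/7) + (6)·(4/7) + (3)·(1/7) = 23/7.
2: (8)·(2/7) + (-2)·(4/7) + (-1)·(1/7) = 1.
3: (-2)·(2/7) + (1)·(4/7) + (-3)·(1/7) = -3/7.
The best pure response is 1 with expected payoff 23/7.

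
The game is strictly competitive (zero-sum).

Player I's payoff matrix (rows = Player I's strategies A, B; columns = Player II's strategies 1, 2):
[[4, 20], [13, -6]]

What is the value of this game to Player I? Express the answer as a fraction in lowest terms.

Row minima are 4 and -6, so Player I's maximin is 4; column maxima are 13 and 20, so Player II's minimax is 13. These differ, so the equilibrium is in mixed strategies.
Let Player I play A with probability p. Player II is indifferent when 4p + 13(1−p) = 20p − 6(1−p), giving p = 19/35.
Let Player II play 1 with probability q. Player I is indifferent when 4q + 20(1−q) = 13q − 6(1−q), giving q = 26/35.
The value is 4·(26/35) + (20)·(9/35) = 284/35.

284/35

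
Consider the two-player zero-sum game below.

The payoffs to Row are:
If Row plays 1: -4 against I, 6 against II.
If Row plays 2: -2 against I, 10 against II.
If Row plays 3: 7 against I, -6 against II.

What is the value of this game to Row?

58/25

Row 1 is strictly dominated by row 2, so Row never plays it.
The remaining 2×2 game on (2, 3) × (I, II) has no saddle point. Let Row play 2 with probability p; indifference gives −2p + 7(1−p) = 10p − 6(1−p), so p = 13/25.
Similarly Column's optimal q on I is 16/25, and the value is -2·(16/25) + (10)·(9/25) = 58/25.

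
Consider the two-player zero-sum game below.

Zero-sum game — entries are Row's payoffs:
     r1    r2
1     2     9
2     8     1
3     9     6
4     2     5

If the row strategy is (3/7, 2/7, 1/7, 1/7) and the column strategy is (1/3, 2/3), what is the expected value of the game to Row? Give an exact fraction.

Against (1/3, 2/3), each row's expected payoff is 1: 20/3; 2: 10/3; 3: 7; 4: 4.
Taking the (3/7, 2/7, 1/7, 1/7)-weighted average: (3/7)·(20/3) + (2/7)·(10/3) + (1/7)·(7) + (1/7)·(4) = 113/21.

113/21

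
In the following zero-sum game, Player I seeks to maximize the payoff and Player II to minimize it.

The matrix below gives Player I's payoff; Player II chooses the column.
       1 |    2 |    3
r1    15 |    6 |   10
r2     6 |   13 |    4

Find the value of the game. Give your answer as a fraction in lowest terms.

106/13

Column 1 is strictly dominated by 3 for Player II (it gives Player I more in every row).
The remaining 2×2 game on (r1, r2) × (2, 3) has no saddle point. Let Player I play r1 with probability p; indifference gives 6p + 13(1−p) = 10p + 4(1−p), so p = 9/13.
Similarly Player II's optimal q on 2 is 6/13, and the value is 6·(6/13) + (10)·(7/13) = 106/13.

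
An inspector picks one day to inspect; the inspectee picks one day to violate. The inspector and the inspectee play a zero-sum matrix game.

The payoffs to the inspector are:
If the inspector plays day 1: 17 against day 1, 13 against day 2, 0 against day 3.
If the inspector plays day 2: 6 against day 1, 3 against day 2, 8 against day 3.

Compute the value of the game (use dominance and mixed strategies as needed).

Column day 1 is strictly dominated by day 2 for the inspectee (it gives the inspector more in every row).
The remaining 2×2 game on (day 1, day 2) × (day 2, day 3) has no saddle point. Let the inspector play day 1 with probability p; indifference gives 13p + 3(1−p) = 8(1−p), so p = 5/18.
Similarly the inspectee's optimal q on day 2 is 4/9, and the value is 13·(4/9) + (0)·(5/9) = 52/9.

52/9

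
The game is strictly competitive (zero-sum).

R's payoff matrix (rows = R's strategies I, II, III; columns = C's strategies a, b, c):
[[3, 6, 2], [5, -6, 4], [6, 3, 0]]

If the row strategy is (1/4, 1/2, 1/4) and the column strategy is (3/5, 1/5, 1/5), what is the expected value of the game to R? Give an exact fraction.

Against (3/5, 1/5, 1/5), each row's expected payoff is I: 17/5; II: 13/5; III: 21/5.
Taking the (1/4, 1/2, 1/4)-weighted average: (1/4)·(17/5) + (1/2)·(13/5) + (1/4)·(21/5) = 16/5.

16/5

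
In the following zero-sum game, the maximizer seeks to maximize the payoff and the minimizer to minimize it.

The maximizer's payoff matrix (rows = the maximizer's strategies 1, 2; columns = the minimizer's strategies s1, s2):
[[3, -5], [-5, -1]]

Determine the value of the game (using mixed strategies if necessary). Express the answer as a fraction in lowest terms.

-7/3

Row minima are -5 and -5, so the maximizer's maximin is -5; column maxima are 3 and -1, so the minimizer's minimax is -1. These differ, so the equilibrium is in mixed strategies.
Let the maximizer play 1 with probability p. The minimizer is indifferent when 3p − 5(1−p) = −5p − (1−p), giving p = 1/3.
Let the minimizer play s1 with probability q. The maximizer is indifferent when 3q − 5(1−q) = −5q − (1−q), giving q = 1/3.
The value is 3·(1/3) + (-5)·(2/3) = -7/3.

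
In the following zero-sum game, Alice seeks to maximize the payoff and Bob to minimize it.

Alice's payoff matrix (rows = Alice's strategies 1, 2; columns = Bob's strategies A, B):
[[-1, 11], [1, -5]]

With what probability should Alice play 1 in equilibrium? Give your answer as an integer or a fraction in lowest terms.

1/3

Row minima are -1 and -5, so Alice's maximin is -1; column maxima are 1 and 11, so Bob's minimax is 1. These differ, so the equilibrium is in mixed strategies.
Let Alice play 1 with probability p. Bob is indifferent when −p + (1−p) = 11p − 5(1−p), giving p = 1/3.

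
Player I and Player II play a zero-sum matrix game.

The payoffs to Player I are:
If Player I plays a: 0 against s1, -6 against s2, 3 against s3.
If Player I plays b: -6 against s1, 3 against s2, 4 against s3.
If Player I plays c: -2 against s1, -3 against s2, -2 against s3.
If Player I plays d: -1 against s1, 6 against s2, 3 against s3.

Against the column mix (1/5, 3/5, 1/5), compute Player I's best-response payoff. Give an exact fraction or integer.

a: (0)·(1/5) + (-6)·(3/5) + (3)·(1/5) = -3.
b: (-6)·(1/5) + (3)·(3/5) + (4)·(1/5) = 7/5.
c: (-2)·(1/5) + (-3)·(3/5) + (-2)·(1/5) = -13/5.
d: (-1)·(1/5) + (6)·(3/5) + (3)·(1/5) = 4.
The best pure response is d with expected payoff 4.

4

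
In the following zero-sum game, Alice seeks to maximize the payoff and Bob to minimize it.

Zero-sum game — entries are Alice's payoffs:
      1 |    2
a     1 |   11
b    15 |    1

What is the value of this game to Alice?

41/6

Row minima are 1 and 1, so Alice's maximin is 1; column maxima are 15 and 11, so Bob's minimax is 11. These differ, so the equilibrium is in mixed strategies.
Let Alice play a with probability p. Bob is indifferent when p + 15(1−p) = 11p + (1−p), giving p = 7/12.
Let Bob play 1 with probability q. Alice is indifferent when q + 11(1−q) = 15q + (1−q), giving q = 5/12.
The value is 1·(5/12) + (11)·(7/12) = 41/6.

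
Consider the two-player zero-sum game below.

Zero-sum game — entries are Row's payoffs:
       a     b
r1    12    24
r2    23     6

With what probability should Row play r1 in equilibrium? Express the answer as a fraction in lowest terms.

Row minima are 12 and 6, so Row's maximin is 12; column maxima are 23 and 24, so Column's minimax is 23. These differ, so the equilibrium is in mixed strategies.
Let Row play r1 with probability p. Column is indifferent when 12p + 23(1−p) = 24p + 6(1−p), giving p = 17/29.

17/29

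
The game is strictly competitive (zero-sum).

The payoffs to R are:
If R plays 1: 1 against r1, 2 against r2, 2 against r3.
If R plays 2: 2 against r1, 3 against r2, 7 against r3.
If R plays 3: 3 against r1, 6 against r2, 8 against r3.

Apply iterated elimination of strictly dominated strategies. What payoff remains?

Column r3 is strictly dominated by r1 for C (1<2, 2<7, 3<8); eliminate r3.
Column r2 is strictly dominated by r1 for C (1<2, 2<3, 3<6); eliminate r2.
Row 2 is strictly dominated by row 3 (3>2); eliminate 2.
Row 1 is strictly dominated by row 3 (3>1); eliminate 1.
Only (3, r1) remains, with payoff 3.

3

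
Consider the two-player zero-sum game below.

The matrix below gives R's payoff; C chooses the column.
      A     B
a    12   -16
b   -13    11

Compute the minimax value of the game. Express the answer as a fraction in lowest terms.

Row minima are -16 and -13, so R's maximin is -13; column maxima are 12 and 11, so C's minimax is 11. These differ, so the equilibrium is in mixed strategies.
Let R play a with probability p. C is indifferent when 12p − 13(1−p) = −16p + 11(1−p), giving p = 6/13.
Let C play A with probability q. R is indifferent when 12q − 16(1−q) = −13q + 11(1−q), giving q = 27/52.
The value is 12·(27/52) + (-16)·(25/52) = -19/13.

-19/13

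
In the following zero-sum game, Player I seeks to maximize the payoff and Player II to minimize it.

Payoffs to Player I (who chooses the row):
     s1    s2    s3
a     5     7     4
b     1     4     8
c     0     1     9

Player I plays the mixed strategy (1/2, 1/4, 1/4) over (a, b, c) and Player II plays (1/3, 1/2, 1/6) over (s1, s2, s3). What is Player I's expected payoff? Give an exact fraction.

13/3

Against (1/3, 1/2, 1/6), each row's expected payoff is a: 35/6; b: 11/3; c: 2.
Taking the (1/2, 1/4, 1/4)-weighted average: (1/2)·(35/6) + (1/4)·(11/3) + (1/4)·(2) = 13/3.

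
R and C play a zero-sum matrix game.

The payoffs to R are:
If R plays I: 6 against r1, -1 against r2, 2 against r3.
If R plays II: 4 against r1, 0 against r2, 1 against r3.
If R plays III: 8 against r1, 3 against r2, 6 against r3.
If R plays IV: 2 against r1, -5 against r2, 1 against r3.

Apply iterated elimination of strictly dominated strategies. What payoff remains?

3

Row IV is strictly dominated by row I (6>2, -1>-5, 2>1); eliminate IV.
Row II is strictly dominated by row III (8>4, 3>0, 6>1); eliminate II.
Column r3 is strictly dominated by r2 for C (-1<2, 3<6); eliminate r3.
Row I is strictly dominated by row III (8>6, 3>-1); eliminate I.
Column r1 is strictly dominated by r2 for C (3<8); eliminate r1.
Only (III, r2) remains, with payoff 3.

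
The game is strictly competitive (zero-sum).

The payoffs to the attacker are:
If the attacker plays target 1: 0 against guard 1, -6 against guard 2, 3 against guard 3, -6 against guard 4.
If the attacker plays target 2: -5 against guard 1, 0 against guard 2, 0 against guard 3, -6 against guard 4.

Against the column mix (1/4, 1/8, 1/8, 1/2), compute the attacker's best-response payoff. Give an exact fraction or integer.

-27/8

target 1: (0)·(1/4) + (-6)·(1/8) + (3)·(1/8) + (-6)·(1/2) = -27/8.
target 2: (-5)·(1/4) + (0)·(1/8) + (0)·(1/8) + (-6)·(1/2) = -17/4.
The best pure response is target 1 with expected payoff -27/8.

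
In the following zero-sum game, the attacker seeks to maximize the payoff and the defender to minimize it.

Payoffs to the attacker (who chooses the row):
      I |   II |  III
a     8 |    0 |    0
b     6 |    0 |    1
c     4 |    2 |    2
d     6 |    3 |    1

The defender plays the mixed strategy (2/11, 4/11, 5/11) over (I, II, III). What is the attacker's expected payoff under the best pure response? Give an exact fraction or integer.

29/11

a: (8)·(2/11) + (0)·(4/11) + (0)·(5/11) = 16/11.
b: (6)·(2/11) + (0)·(4/11) + (1)·(5/11) = 17/11.
c: (4)·(2/11) + (2)·(4/11) + (2)·(5/11) = 26/11.
d: (6)·(2/11) + (3)·(4/11) + (1)·(5/11) = 29/11.
The best pure response is d with expected payoff 29/11.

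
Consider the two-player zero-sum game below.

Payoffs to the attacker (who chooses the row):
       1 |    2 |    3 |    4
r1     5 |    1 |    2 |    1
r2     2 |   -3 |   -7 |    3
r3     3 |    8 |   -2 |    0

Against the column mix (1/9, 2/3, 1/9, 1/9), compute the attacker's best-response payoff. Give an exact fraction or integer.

49/9

r1: (5)·(1/9) + (1)·(2/3) + (2)·(1/9) + (1)·(1/9) = 14/9.
r2: (2)·(1/9) + (-3)·(2/3) + (-7)·(1/9) + (3)·(1/9) = -20/9.
r3: (3)·(1/9) + (8)·(2/3) + (-2)·(1/9) + (0)·(1/9) = 49/9.
The best pure response is r3 with expected payoff 49/9.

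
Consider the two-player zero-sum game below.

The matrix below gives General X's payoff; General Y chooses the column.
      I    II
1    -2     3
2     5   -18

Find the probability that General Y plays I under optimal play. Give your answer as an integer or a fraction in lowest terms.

Row minima are -2 and -18, so General X's maximin is -2; column maxima are 5 and 3, so General Y's minimax is 3. These differ, so the equilibrium is in mixed strategies.
Let General Y play I with probability q. General X is indifferent when −2q + 3(1−q) = 5q − 18(1−q), giving q = 3/4.

3/4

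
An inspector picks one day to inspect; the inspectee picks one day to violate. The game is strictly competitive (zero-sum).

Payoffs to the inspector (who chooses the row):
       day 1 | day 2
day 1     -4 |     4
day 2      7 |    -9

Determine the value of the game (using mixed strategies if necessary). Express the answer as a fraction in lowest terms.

Row minima are -4 and -9, so the inspector's maximin is -4; column maxima are 7 and 4, so the inspectee's minimax is 4. These differ, so the equilibrium is in mixed strategies.
Let the inspector play day 1 with probability p. The inspectee is indifferent when −4p + 7(1−p) = 4p − 9(1−p), giving p = 2/3.
Let the inspectee play day 1 with probability q. The inspector is indifferent when −4q + 4(1−q) = 7q − 9(1−q), giving q = 13/24.
The value is -4·(13/24) + (4)·(11/24) = -1/3.

-1/3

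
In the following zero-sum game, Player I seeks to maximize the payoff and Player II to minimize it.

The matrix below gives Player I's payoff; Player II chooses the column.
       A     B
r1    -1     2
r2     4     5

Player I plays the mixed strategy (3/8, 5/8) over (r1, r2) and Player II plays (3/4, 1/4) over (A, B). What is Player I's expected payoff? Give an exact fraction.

41/16

Against (3/4, 1/4), each row's expected payoff is r1: -1/4; r2: 17/4.
Taking the (3/8, 5/8)-weighted average: (3/8)·(-1/4) + (5/8)·(17/4) = 41/16.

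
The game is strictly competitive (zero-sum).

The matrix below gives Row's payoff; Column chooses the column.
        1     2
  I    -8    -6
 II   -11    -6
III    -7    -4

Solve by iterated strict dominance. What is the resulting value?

-7

Column 2 is strictly dominated by 1 for Column (-8<-6, -11<-6, -7<-4); eliminate 2.
Row II is strictly dominated by row I (-8>-11); eliminate II.
Row I is strictly dominated by row III (-7>-8); eliminate I.
Only (III, 1) remains, with payoff -7.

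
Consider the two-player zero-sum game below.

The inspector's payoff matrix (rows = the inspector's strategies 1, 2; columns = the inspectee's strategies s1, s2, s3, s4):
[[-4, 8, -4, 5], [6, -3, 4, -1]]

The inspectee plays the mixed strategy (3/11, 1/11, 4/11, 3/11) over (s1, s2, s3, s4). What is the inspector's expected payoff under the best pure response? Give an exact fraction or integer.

1: (-4)·(3/11) + (8)·(1/11) + (-4)·(4/11) + (5)·(3/11) = -5/11.
2: (6)·(3/11) + (-3)·(1/11) + (4)·(4/11) + (-1)·(3/11) = 28/11.
The best pure response is 2 with expected payoff 28/11.

28/11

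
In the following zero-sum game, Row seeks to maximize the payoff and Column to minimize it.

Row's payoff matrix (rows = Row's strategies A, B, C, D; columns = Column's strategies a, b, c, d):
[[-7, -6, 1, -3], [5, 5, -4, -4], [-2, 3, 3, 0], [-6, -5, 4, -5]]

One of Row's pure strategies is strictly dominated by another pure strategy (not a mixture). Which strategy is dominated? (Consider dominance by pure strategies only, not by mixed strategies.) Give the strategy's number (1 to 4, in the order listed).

1

Compare A with C: -2 > -7, 3 > -6, 3 > 1, 0 > -3.
So C strictly dominates A for Row; A is strictly dominated.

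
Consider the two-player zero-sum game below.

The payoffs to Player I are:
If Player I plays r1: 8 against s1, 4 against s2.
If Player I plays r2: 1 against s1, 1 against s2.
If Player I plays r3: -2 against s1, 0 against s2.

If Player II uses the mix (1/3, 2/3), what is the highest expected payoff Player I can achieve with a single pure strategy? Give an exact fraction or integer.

r1: (8)·(1/3) + (4)·(2/3) = 16/3.
r2: (1)·(1/3) + (1)·(2/3) = 1.
r3: (-2)·(1/3) + (0)·(2/3) = -2/3.
The best pure response is r1 with expected payoff 16/3.

16/3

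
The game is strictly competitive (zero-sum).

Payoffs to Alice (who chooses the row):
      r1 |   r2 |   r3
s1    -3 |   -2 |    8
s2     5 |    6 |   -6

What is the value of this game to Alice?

Column r2 is strictly dominated by r1 for Bob (it gives Alice more in every row).
The remaining 2×2 game on (s1, s2) × (r1, r3) has no saddle point. Let Alice play s1 with probability p; indifference gives −3p + 5(1−p) = 8p − 6(1−p), so p = 1/2.
Similarly Bob's optimal q on r1 is 7/11, and the value is -3·(7/11) + (8)·(4/11) = 1.

1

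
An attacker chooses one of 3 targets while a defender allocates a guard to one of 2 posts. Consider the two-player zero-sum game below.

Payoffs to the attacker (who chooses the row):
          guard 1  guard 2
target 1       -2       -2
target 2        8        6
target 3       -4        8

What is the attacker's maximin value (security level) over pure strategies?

The worst-case payoff for each row is target 1: -2, target 2: 6, target 3: -4.
The best of these is 6.

6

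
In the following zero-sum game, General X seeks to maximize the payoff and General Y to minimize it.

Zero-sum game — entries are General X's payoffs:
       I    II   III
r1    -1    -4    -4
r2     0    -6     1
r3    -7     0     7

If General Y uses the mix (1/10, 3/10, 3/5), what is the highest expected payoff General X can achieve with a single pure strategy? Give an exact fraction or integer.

7/2

r1: (-1)·(1/10) + (-4)·(3/10) + (-4)·(3/5) = -37/10.
r2: (0)·(1/10) + (-6)·(3/10) + (1)·(3/5) = -6/5.
r3: (-7)·(1/10) + (0)·(3/10) + (7)·(3/5) = 7/2.
The best pure response is r3 with expected payoff 7/2.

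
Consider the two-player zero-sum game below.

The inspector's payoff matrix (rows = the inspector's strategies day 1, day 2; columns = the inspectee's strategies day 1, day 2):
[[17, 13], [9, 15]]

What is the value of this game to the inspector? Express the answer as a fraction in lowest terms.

69/5

Row minima are 13 and 9, so the inspector's maximin is 13; column maxima are 17 and 15, so the inspectee's minimax is 15. These differ, so the equilibrium is in mixed strategies.
Let the inspector play day 1 with probability p. The inspectee is indifferent when 17p + 9(1−p) = 13p + 15(1−p), giving p = 3/5.
Let the inspectee play day 1 with probability q. The inspector is indifferent when 17q + 13(1−q) = 9q + 15(1−q), giving q = 1/5.
The value is 17·(1/5) + (13)·(4/5) = 69/5.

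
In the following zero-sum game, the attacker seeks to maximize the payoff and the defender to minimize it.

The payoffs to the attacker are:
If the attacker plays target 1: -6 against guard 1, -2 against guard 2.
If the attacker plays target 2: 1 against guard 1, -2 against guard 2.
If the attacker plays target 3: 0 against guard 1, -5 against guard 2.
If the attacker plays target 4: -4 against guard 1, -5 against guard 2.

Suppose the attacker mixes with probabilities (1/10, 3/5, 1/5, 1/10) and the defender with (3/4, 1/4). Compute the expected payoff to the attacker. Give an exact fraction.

-41/40

Against (3/4, 1/4), each row's expected payoff is target 1: -5; target 2: 1/4; target 3: -5/4; target 4: -17/4.
Taking the (1/10, 3/5, 1/5, 1/10)-weighted average: (1/10)·(-5) + (3/5)·(1/4) + (1/5)·(-5/4) + (1/10)·(-17/4) = -41/40.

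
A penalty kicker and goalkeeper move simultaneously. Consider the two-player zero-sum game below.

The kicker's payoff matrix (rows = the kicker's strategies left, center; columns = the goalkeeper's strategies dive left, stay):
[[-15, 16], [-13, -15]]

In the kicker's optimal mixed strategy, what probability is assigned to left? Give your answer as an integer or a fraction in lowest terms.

Row minima are -15 and -15, so the kicker's maximin is -15; column maxima are -13 and 16, so the goalkeeper's minimax is -13. These differ, so the equilibrium is in mixed strategies.
Let the kicker play left with probability p. The goalkeeper is indifferent when −15p − 13(1−p) = 16p − 15(1−p), giving p = 2/33.

2/33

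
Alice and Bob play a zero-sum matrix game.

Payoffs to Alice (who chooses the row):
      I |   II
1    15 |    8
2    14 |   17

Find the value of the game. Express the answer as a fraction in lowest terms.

143/10

Row minima are 8 and 14, so Alice's maximin is 14; column maxima are 15 and 17, so Bob's minimax is 15. These differ, so the equilibrium is in mixed strategies.
Let Alice play 1 with probability p. Bob is indifferent when 15p + 14(1−p) = 8p + 17(1−p), giving p = 3/10.
Let Bob play I with probability q. Alice is indifferent when 15q + 8(1−q) = 14q + 17(1−q), giving q = 9/10.
The value is 15·(9/10) + (8)·(1/10) = 143/10.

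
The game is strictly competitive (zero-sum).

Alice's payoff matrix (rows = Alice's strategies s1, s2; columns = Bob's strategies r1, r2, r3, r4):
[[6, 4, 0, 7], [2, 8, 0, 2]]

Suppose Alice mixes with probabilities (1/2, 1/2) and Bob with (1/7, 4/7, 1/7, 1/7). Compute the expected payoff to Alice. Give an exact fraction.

Against (1/7, 4/7, 1/7, 1/7), each row's expected payoff is s1: 29/7; s2: 36/7.
Taking the (1/2, 1/2)-weighted average: (1/2)·(29/7) + (1/2)·(36/7) = 65/14.

65/14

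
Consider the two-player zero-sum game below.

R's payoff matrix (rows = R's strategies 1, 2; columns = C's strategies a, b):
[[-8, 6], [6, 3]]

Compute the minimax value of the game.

60/17

Row minima are -8 and 3, so R's maximin is 3; column maxima are 6 and 6, so C's minimax is 6. These differ, so the equilibrium is in mixed strategies.
Let R play 1 with probability p. C is indifferent when −8p + 6(1−p) = 6p + 3(1−p), giving p = 3/17.
Let C play a with probability q. R is indifferent when −8q + 6(1−q) = 6q + 3(1−q), giving q = 3/17.
The value is -8·(3/17) + (6)·(14/17) = 60/17.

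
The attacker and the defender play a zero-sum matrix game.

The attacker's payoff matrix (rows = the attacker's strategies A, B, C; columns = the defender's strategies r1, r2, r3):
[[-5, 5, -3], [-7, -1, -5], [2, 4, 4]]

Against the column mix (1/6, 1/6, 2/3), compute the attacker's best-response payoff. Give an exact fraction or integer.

A: (-5)·(1/6) + (5)·(1/6) + (-3)·(2/3) = -2.
B: (-7)·(1/6) + (-1)·(1/6) + (-5)·(2/3) = -14/3.
C: (2)·(1/6) + (4)·(1/6) + (4)·(2/3) = 11/3.
The best pure response is C with expected payoff 11/3.

11/3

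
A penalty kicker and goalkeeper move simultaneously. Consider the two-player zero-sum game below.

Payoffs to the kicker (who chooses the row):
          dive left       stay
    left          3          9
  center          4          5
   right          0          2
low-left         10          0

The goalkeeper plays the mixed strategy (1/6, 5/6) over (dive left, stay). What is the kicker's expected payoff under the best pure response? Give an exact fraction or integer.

8

left: (3)·(1/6) + (9)·(5/6) = 8.
center: (4)·(1/6) + (5)·(5/6) = 29/6.
right: (0)·(1/6) + (2)·(5/6) = 5/3.
low-left: (10)·(1/6) + (0)·(5/6) = 5/3.
The best pure response is left with expected payoff 8.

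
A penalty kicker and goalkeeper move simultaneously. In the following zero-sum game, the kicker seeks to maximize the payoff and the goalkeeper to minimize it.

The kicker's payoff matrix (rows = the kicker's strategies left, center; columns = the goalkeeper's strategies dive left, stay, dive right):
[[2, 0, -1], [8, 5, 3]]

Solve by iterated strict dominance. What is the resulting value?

Row left is strictly dominated by row center (8>2, 5>0, 3>-1); eliminate left.
Column stay is strictly dominated by dive right for the goalkeeper (3<5); eliminate stay.
Column dive left is strictly dominated by dive right for the goalkeeper (3<8); eliminate dive left.
Only (center, dive right) remains, with payoff 3.

3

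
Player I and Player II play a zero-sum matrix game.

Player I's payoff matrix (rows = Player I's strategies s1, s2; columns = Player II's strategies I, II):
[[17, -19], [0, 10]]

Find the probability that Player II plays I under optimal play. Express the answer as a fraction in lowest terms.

29/46

Row minima are -19 and 0, so Player I's maximin is 0; column maxima are 17 and 10, so Player II's minimax is 10. These differ, so the equilibrium is in mixed strategies.
Let Player II play I with probability q. Player I is indifferent when 17q − 19(1−q) = 10(1−q), giving q = 29/46.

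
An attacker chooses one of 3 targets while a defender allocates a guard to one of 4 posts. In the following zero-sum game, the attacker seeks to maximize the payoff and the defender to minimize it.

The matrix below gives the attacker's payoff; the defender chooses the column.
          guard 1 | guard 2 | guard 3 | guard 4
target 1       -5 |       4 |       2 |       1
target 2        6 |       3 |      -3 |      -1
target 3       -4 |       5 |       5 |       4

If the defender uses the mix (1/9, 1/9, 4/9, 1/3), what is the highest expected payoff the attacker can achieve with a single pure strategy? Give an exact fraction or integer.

11/3

target 1: (-5)·(1/9) + (4)·(1/9) + (2)·(4/9) + (1)·(1/3) = 10/9.
target 2: (6)·(1/9) + (3)·(1/9) + (-3)·(4/9) + (-1)·(1/3) = -2/3.
target 3: (-4)·(1/9) + (5)·(1/9) + (5)·(4/9) + (4)·(1/3) = 11/3.
The best pure response is target 3 with expected payoff 11/3.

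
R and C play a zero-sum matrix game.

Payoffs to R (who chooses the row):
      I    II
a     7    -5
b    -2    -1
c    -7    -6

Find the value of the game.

-17/13

Row c is strictly dominated by row b, so R never plays it.
The remaining 2×2 game on (a, b) × (I, II) has no saddle point. Let R play a with probability p; indifference gives 7p − 2(1−p) = −5p − (1−p), so p = 1/13.
Similarly C's optimal q on I is 4/13, and the value is 7·(4/13) + (-5)·(9/13) = -17/13.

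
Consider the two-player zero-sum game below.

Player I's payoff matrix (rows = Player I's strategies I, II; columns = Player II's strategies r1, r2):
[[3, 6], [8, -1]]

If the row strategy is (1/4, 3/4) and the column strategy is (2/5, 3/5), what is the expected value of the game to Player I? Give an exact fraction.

Against (2/5, 3/5), each row's expected payoff is I: 24/5; II: 13/5.
Taking the (1/4, 3/4)-weighted average: (1/4)·(24/5) + (3/4)·(13/5) = 63/20.

63/20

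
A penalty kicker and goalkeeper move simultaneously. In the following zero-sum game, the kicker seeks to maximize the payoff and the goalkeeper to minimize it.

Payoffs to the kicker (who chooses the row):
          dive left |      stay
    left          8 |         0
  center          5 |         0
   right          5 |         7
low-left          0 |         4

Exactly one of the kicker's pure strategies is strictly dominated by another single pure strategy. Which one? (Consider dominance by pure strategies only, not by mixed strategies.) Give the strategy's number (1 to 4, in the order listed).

Compare low-left with right: 5 > 0, 7 > 4.
So right strictly dominates low-left for the kicker; low-left is strictly dominated.

4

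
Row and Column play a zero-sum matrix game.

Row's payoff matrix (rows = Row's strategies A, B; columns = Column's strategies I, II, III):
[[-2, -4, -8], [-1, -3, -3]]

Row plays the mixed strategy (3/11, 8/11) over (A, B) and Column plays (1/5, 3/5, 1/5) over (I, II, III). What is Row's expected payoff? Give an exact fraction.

Against (1/5, 3/5, 1/5), each row's expected payoff is A: -22/5; B: -13/5.
Taking the (3/11, 8/11)-weighted average: (3/11)·(-22/5) + (8/11)·(-13/5) = -34/11.

-34/11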